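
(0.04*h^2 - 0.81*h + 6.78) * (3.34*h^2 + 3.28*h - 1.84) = 0.1336*h^4 - 2.5742*h^3 + 19.9148*h^2 + 23.7288*h - 12.4752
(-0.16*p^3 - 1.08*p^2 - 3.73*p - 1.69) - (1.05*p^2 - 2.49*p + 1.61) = -0.16*p^3 - 2.13*p^2 - 1.24*p - 3.3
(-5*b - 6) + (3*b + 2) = -2*b - 4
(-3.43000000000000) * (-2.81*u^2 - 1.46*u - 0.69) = 9.6383*u^2 + 5.0078*u + 2.3667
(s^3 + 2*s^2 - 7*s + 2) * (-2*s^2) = -2*s^5 - 4*s^4 + 14*s^3 - 4*s^2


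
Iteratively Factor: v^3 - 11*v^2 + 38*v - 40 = (v - 2)*(v^2 - 9*v + 20) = (v - 5)*(v - 2)*(v - 4)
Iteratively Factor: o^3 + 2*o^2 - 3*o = (o + 3)*(o^2 - o) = (o - 1)*(o + 3)*(o)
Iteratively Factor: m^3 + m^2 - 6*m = (m)*(m^2 + m - 6) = m*(m - 2)*(m + 3)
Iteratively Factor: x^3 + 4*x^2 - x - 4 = (x + 1)*(x^2 + 3*x - 4) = (x - 1)*(x + 1)*(x + 4)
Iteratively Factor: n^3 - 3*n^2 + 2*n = (n - 1)*(n^2 - 2*n) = (n - 2)*(n - 1)*(n)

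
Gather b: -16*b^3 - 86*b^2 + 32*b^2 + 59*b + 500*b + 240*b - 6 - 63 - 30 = -16*b^3 - 54*b^2 + 799*b - 99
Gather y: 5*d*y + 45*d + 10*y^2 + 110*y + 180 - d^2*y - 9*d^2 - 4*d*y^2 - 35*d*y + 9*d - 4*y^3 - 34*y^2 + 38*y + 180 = -9*d^2 + 54*d - 4*y^3 + y^2*(-4*d - 24) + y*(-d^2 - 30*d + 148) + 360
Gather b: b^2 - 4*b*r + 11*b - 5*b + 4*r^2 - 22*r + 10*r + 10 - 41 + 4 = b^2 + b*(6 - 4*r) + 4*r^2 - 12*r - 27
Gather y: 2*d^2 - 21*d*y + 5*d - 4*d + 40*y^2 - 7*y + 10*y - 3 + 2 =2*d^2 + d + 40*y^2 + y*(3 - 21*d) - 1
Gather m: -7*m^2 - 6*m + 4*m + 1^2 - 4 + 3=-7*m^2 - 2*m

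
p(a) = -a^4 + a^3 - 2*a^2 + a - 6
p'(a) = -4*a^3 + 3*a^2 - 4*a + 1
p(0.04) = -5.96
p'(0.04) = 0.84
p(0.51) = -5.95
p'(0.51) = -0.79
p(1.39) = -9.52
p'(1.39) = -9.51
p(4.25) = -287.36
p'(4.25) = -268.88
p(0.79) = -6.35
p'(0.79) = -2.26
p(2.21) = -26.62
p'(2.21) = -36.36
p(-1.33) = -16.35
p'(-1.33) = 21.04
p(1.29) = -8.66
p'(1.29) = -7.75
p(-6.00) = -1596.00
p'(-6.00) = 997.00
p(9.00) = -5991.00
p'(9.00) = -2708.00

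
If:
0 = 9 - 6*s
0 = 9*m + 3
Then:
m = -1/3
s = 3/2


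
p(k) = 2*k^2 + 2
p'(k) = 4*k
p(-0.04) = 2.00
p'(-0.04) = -0.16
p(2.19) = 11.59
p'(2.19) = 8.76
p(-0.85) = 3.44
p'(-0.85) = -3.40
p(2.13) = 11.07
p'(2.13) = 8.52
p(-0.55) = 2.60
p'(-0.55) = -2.20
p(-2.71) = 16.69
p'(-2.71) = -10.84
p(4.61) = 44.50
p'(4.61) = 18.44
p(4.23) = 37.79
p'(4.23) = 16.92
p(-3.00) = 20.00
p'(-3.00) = -12.00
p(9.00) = 164.00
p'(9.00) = 36.00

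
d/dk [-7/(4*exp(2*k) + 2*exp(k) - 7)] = (56*exp(k) + 14)*exp(k)/(4*exp(2*k) + 2*exp(k) - 7)^2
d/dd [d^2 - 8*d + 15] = 2*d - 8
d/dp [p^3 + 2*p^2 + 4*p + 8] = 3*p^2 + 4*p + 4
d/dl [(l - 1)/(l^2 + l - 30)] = (l^2 + l - (l - 1)*(2*l + 1) - 30)/(l^2 + l - 30)^2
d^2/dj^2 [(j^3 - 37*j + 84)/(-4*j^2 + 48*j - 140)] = 12*(-3*j^3 + 42*j^2 - 189*j + 266)/(j^6 - 36*j^5 + 537*j^4 - 4248*j^3 + 18795*j^2 - 44100*j + 42875)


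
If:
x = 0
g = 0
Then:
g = 0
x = 0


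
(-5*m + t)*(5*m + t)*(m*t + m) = -25*m^3*t - 25*m^3 + m*t^3 + m*t^2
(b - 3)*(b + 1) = b^2 - 2*b - 3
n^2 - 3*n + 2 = (n - 2)*(n - 1)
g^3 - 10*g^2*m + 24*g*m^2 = g*(g - 6*m)*(g - 4*m)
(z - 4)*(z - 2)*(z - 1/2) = z^3 - 13*z^2/2 + 11*z - 4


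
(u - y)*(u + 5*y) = u^2 + 4*u*y - 5*y^2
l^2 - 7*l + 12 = (l - 4)*(l - 3)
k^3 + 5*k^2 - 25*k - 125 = (k - 5)*(k + 5)^2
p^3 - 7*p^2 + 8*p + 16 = (p - 4)^2*(p + 1)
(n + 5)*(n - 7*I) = n^2 + 5*n - 7*I*n - 35*I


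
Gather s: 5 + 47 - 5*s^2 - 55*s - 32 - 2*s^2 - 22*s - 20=-7*s^2 - 77*s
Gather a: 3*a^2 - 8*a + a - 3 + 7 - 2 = 3*a^2 - 7*a + 2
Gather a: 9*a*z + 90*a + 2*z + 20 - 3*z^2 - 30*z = a*(9*z + 90) - 3*z^2 - 28*z + 20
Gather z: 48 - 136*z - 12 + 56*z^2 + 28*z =56*z^2 - 108*z + 36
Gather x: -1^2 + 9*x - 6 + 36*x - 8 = 45*x - 15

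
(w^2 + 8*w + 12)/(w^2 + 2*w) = (w + 6)/w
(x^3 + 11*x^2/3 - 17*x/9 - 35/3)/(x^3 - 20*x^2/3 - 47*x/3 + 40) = (x + 7/3)/(x - 8)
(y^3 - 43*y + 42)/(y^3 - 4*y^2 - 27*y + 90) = (y^2 + 6*y - 7)/(y^2 + 2*y - 15)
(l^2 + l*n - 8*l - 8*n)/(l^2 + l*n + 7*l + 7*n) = (l - 8)/(l + 7)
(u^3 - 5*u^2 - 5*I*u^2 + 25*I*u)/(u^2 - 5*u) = u - 5*I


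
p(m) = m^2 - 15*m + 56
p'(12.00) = 9.00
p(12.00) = 20.00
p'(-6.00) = -27.00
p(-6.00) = 182.00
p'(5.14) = -4.72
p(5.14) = 5.32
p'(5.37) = -4.26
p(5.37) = 4.29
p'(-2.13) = -19.26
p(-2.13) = 92.49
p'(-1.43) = -17.86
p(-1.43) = 79.49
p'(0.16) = -14.68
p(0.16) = 53.63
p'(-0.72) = -16.44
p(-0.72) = 67.32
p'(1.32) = -12.36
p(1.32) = 37.94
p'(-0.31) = -15.62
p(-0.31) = 60.75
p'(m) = 2*m - 15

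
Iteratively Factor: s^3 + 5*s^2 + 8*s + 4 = (s + 2)*(s^2 + 3*s + 2) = (s + 2)^2*(s + 1)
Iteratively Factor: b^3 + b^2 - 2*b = (b)*(b^2 + b - 2) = b*(b - 1)*(b + 2)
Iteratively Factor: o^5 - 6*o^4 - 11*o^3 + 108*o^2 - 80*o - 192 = (o + 1)*(o^4 - 7*o^3 - 4*o^2 + 112*o - 192) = (o - 4)*(o + 1)*(o^3 - 3*o^2 - 16*o + 48) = (o - 4)^2*(o + 1)*(o^2 + o - 12) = (o - 4)^2*(o + 1)*(o + 4)*(o - 3)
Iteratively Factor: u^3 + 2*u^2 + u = (u + 1)*(u^2 + u) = u*(u + 1)*(u + 1)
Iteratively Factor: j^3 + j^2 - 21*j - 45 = (j + 3)*(j^2 - 2*j - 15) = (j + 3)^2*(j - 5)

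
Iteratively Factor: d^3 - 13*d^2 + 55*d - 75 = (d - 5)*(d^2 - 8*d + 15) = (d - 5)^2*(d - 3)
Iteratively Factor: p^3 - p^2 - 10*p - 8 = (p + 1)*(p^2 - 2*p - 8) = (p - 4)*(p + 1)*(p + 2)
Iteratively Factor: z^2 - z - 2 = (z - 2)*(z + 1)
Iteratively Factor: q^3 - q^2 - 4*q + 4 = (q - 2)*(q^2 + q - 2) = (q - 2)*(q - 1)*(q + 2)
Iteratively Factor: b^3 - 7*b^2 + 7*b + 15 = (b - 3)*(b^2 - 4*b - 5) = (b - 5)*(b - 3)*(b + 1)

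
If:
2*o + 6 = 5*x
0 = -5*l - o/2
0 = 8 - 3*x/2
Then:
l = -31/30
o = 31/3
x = 16/3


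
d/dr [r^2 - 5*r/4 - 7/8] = 2*r - 5/4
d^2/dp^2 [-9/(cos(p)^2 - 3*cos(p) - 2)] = 9*(-4*sin(p)^4 + 19*sin(p)^2 - 21*cos(p)/4 + 9*cos(3*p)/4 + 7)/(sin(p)^2 + 3*cos(p) + 1)^3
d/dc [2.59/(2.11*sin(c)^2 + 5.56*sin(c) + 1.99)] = -(10.9298*sin(c) + 14.4004)*cos(c)/(2.11*sin(c)^2 + 5.56*sin(c) + 1.99)^2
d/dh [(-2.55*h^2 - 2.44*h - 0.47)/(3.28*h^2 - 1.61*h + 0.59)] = (12.1087*h^2 + 0.0742000000000003*h - 2.1963)/(10.7584*h^4 - 10.5616*h^3 + 6.4625*h^2 - 1.8998*h + 0.3481)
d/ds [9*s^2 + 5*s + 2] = 18*s + 5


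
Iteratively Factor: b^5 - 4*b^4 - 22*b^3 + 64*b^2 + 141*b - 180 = (b - 1)*(b^4 - 3*b^3 - 25*b^2 + 39*b + 180) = (b - 1)*(b + 3)*(b^3 - 6*b^2 - 7*b + 60) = (b - 5)*(b - 1)*(b + 3)*(b^2 - b - 12) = (b - 5)*(b - 4)*(b - 1)*(b + 3)*(b + 3)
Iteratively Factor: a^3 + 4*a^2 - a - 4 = (a + 1)*(a^2 + 3*a - 4) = (a + 1)*(a + 4)*(a - 1)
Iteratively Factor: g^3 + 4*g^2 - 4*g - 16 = (g + 4)*(g^2 - 4) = (g - 2)*(g + 4)*(g + 2)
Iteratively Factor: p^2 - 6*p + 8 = (p - 2)*(p - 4)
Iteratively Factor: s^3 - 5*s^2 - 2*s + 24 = (s - 3)*(s^2 - 2*s - 8) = (s - 3)*(s + 2)*(s - 4)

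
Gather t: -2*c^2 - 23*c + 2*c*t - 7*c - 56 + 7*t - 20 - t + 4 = -2*c^2 - 30*c + t*(2*c + 6) - 72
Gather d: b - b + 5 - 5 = 0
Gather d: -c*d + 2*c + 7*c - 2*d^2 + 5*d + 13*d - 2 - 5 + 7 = 9*c - 2*d^2 + d*(18 - c)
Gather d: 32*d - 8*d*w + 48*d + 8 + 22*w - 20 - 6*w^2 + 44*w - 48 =d*(80 - 8*w) - 6*w^2 + 66*w - 60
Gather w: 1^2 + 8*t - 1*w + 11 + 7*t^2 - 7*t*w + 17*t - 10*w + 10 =7*t^2 + 25*t + w*(-7*t - 11) + 22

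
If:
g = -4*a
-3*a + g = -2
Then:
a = 2/7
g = -8/7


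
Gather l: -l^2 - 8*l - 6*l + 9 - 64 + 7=-l^2 - 14*l - 48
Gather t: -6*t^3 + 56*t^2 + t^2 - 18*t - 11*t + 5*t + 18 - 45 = -6*t^3 + 57*t^2 - 24*t - 27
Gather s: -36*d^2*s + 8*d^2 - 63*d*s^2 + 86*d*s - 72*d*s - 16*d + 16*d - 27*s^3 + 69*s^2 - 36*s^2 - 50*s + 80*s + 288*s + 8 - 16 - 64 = 8*d^2 - 27*s^3 + s^2*(33 - 63*d) + s*(-36*d^2 + 14*d + 318) - 72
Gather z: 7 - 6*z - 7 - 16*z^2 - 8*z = -16*z^2 - 14*z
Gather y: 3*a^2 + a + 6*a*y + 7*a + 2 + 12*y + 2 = 3*a^2 + 8*a + y*(6*a + 12) + 4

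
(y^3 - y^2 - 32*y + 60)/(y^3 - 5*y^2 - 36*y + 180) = (y - 2)/(y - 6)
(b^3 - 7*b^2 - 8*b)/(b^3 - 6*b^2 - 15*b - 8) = b/(b + 1)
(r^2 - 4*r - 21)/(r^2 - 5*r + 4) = (r^2 - 4*r - 21)/(r^2 - 5*r + 4)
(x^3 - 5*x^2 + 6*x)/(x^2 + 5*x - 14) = x*(x - 3)/(x + 7)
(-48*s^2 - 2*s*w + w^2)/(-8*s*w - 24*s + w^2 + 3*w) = (6*s + w)/(w + 3)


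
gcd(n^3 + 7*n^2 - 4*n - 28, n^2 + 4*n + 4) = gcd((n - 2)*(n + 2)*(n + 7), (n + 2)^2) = n + 2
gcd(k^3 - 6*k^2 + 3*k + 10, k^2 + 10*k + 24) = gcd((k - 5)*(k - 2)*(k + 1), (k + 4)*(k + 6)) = 1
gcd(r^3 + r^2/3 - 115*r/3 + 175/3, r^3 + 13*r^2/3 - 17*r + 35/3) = r^2 + 16*r/3 - 35/3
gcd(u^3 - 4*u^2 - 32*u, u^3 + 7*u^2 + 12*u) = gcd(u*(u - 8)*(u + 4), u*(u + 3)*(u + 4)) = u^2 + 4*u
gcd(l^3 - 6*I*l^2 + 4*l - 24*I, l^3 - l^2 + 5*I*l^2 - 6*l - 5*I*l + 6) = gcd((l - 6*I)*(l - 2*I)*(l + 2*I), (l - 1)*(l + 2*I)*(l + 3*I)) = l + 2*I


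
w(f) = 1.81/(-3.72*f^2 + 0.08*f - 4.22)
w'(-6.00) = -0.00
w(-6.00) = -0.01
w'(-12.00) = -0.00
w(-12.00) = -0.00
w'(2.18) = 0.06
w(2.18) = -0.08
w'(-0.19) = -0.14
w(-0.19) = -0.41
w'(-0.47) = -0.25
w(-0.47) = -0.36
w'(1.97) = 0.08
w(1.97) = -0.10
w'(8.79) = 0.00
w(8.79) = -0.01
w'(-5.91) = -0.00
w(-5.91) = -0.01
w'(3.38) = 0.02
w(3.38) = -0.04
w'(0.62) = 0.26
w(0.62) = -0.32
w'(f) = 1.81*(7.44*f - 0.08)/(-3.72*f^2 + 0.08*f - 4.22)^2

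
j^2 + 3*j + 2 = (j + 1)*(j + 2)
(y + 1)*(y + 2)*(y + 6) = y^3 + 9*y^2 + 20*y + 12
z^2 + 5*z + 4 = (z + 1)*(z + 4)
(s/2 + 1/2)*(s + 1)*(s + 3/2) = s^3/2 + 7*s^2/4 + 2*s + 3/4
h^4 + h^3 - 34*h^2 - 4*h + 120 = (h - 5)*(h - 2)*(h + 2)*(h + 6)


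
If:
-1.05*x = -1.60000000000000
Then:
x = 1.52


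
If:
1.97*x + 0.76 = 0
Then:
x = -0.39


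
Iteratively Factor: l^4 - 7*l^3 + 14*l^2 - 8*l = (l - 4)*(l^3 - 3*l^2 + 2*l) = (l - 4)*(l - 1)*(l^2 - 2*l) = l*(l - 4)*(l - 1)*(l - 2)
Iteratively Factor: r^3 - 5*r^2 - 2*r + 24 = (r - 4)*(r^2 - r - 6) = (r - 4)*(r + 2)*(r - 3)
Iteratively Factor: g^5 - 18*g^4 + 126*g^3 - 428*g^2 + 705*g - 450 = (g - 5)*(g^4 - 13*g^3 + 61*g^2 - 123*g + 90) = (g - 5)*(g - 3)*(g^3 - 10*g^2 + 31*g - 30) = (g - 5)*(g - 3)*(g - 2)*(g^2 - 8*g + 15) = (g - 5)*(g - 3)^2*(g - 2)*(g - 5)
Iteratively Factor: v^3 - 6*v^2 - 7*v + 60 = (v + 3)*(v^2 - 9*v + 20) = (v - 5)*(v + 3)*(v - 4)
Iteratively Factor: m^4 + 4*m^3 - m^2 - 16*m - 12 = (m + 2)*(m^3 + 2*m^2 - 5*m - 6) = (m + 2)*(m + 3)*(m^2 - m - 2) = (m - 2)*(m + 2)*(m + 3)*(m + 1)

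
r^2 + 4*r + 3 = (r + 1)*(r + 3)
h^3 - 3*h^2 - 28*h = h*(h - 7)*(h + 4)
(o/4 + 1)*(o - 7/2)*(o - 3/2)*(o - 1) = o^4/4 - o^3/2 - 55*o^2/16 + 143*o/16 - 21/4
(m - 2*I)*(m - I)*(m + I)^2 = m^4 - I*m^3 + 3*m^2 - I*m + 2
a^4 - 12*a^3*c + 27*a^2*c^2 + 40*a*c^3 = a*(a - 8*c)*(a - 5*c)*(a + c)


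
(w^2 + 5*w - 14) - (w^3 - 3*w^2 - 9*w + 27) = -w^3 + 4*w^2 + 14*w - 41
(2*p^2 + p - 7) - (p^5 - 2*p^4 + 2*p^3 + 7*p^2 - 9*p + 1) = -p^5 + 2*p^4 - 2*p^3 - 5*p^2 + 10*p - 8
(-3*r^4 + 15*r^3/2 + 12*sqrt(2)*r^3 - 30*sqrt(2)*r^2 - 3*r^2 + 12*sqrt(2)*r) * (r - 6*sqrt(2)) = -3*r^5 + 15*r^4/2 + 30*sqrt(2)*r^4 - 147*r^3 - 75*sqrt(2)*r^3 + 30*sqrt(2)*r^2 + 360*r^2 - 144*r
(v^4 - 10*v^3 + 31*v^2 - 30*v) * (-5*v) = -5*v^5 + 50*v^4 - 155*v^3 + 150*v^2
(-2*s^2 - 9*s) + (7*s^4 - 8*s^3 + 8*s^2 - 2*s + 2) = 7*s^4 - 8*s^3 + 6*s^2 - 11*s + 2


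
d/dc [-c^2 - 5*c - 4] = -2*c - 5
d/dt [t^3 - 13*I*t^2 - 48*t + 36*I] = 3*t^2 - 26*I*t - 48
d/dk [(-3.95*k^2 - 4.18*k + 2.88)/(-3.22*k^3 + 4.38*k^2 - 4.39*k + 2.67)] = (-12.719*k^4 - 26.9192*k^3 + 63.4697*k^2 - 46.3218*k + 1.4826)/(10.3684*k^6 - 28.2072*k^5 + 47.456*k^4 - 55.6512*k^3 + 42.6613*k^2 - 23.4426*k + 7.1289)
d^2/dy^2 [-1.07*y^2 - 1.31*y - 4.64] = -2.14000000000000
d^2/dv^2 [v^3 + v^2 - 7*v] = 6*v + 2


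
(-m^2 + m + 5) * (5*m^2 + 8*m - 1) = -5*m^4 - 3*m^3 + 34*m^2 + 39*m - 5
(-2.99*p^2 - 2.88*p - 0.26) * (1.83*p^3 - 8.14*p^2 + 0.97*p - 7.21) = -5.4717*p^5 + 19.0682*p^4 + 20.0671*p^3 + 20.8807*p^2 + 20.5126*p + 1.8746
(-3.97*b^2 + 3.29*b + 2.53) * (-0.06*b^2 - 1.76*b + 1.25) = 0.2382*b^4 + 6.7898*b^3 - 10.9047*b^2 - 0.3403*b + 3.1625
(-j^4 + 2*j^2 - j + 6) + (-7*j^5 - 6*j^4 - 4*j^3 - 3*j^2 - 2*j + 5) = -7*j^5 - 7*j^4 - 4*j^3 - j^2 - 3*j + 11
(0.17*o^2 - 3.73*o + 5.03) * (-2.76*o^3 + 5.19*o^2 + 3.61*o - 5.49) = -0.4692*o^5 + 11.1771*o^4 - 32.6278*o^3 + 11.7071*o^2 + 38.636*o - 27.6147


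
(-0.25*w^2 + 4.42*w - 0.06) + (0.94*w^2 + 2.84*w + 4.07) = 0.69*w^2 + 7.26*w + 4.01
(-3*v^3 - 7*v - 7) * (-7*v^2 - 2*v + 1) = 21*v^5 + 6*v^4 + 46*v^3 + 63*v^2 + 7*v - 7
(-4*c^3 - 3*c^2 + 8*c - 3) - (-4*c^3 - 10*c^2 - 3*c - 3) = 7*c^2 + 11*c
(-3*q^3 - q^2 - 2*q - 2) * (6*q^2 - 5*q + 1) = -18*q^5 + 9*q^4 - 10*q^3 - 3*q^2 + 8*q - 2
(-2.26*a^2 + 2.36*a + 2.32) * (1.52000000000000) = -3.4352*a^2 + 3.5872*a + 3.5264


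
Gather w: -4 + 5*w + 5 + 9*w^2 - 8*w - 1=9*w^2 - 3*w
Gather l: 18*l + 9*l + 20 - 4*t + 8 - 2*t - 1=27*l - 6*t + 27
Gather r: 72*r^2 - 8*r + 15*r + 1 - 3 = 72*r^2 + 7*r - 2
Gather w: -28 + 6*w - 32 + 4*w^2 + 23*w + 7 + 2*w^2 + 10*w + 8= 6*w^2 + 39*w - 45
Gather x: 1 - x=1 - x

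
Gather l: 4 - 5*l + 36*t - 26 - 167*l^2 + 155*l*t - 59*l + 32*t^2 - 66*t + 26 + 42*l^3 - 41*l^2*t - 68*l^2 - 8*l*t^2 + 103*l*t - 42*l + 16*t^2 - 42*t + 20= 42*l^3 + l^2*(-41*t - 235) + l*(-8*t^2 + 258*t - 106) + 48*t^2 - 72*t + 24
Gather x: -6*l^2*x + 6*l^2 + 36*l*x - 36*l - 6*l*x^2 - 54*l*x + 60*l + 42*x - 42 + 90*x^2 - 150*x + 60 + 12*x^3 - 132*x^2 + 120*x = 6*l^2 + 24*l + 12*x^3 + x^2*(-6*l - 42) + x*(-6*l^2 - 18*l + 12) + 18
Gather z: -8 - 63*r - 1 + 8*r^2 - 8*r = 8*r^2 - 71*r - 9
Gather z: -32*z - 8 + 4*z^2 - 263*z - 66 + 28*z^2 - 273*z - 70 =32*z^2 - 568*z - 144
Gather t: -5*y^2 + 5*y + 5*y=-5*y^2 + 10*y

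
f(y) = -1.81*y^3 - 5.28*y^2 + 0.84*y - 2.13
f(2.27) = -48.60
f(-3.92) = 22.47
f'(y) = -5.43*y^2 - 10.56*y + 0.84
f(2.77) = -78.79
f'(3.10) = -84.08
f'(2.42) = -56.52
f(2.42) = -56.67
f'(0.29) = -2.68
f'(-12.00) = -654.36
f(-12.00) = 2355.15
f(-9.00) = 882.12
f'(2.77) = -70.08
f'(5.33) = -209.71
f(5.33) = -421.72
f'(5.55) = -225.03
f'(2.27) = -51.11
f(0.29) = -2.37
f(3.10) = -104.19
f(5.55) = -469.53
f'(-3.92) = -41.20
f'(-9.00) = -343.95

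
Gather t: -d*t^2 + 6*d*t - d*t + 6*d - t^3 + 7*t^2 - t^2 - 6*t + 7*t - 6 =6*d - t^3 + t^2*(6 - d) + t*(5*d + 1) - 6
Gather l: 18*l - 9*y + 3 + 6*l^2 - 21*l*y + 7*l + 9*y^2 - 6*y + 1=6*l^2 + l*(25 - 21*y) + 9*y^2 - 15*y + 4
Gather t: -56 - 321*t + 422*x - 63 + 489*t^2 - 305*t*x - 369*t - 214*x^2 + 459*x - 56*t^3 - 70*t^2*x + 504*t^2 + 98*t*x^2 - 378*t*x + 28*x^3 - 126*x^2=-56*t^3 + t^2*(993 - 70*x) + t*(98*x^2 - 683*x - 690) + 28*x^3 - 340*x^2 + 881*x - 119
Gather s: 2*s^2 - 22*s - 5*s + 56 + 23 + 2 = 2*s^2 - 27*s + 81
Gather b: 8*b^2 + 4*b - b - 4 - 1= 8*b^2 + 3*b - 5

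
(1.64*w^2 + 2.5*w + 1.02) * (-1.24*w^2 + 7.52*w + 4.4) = -2.0336*w^4 + 9.2328*w^3 + 24.7512*w^2 + 18.6704*w + 4.488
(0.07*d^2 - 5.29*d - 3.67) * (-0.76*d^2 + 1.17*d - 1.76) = -0.0532*d^4 + 4.1023*d^3 - 3.5233*d^2 + 5.0165*d + 6.4592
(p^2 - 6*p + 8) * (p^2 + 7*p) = p^4 + p^3 - 34*p^2 + 56*p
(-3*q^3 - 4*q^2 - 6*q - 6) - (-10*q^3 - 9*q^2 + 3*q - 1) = 7*q^3 + 5*q^2 - 9*q - 5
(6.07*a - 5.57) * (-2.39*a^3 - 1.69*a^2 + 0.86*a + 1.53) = -14.5073*a^4 + 3.054*a^3 + 14.6335*a^2 + 4.4969*a - 8.5221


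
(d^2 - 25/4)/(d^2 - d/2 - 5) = (d + 5/2)/(d + 2)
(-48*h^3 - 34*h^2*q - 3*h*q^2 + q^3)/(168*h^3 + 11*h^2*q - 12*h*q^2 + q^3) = (2*h + q)/(-7*h + q)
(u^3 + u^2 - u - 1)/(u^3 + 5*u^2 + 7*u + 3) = (u - 1)/(u + 3)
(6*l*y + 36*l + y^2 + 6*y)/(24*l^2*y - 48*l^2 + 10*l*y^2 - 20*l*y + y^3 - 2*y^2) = (y + 6)/(4*l*y - 8*l + y^2 - 2*y)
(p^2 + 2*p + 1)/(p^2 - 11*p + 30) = (p^2 + 2*p + 1)/(p^2 - 11*p + 30)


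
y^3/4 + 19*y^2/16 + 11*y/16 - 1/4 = (y/4 + 1)*(y - 1/4)*(y + 1)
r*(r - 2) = r^2 - 2*r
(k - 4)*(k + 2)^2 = k^3 - 12*k - 16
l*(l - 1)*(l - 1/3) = l^3 - 4*l^2/3 + l/3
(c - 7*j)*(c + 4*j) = c^2 - 3*c*j - 28*j^2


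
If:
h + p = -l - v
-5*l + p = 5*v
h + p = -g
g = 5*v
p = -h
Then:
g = 0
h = 0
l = 0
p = 0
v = 0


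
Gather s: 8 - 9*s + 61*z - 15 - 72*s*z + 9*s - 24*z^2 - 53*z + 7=-72*s*z - 24*z^2 + 8*z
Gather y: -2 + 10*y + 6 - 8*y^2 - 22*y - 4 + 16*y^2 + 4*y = 8*y^2 - 8*y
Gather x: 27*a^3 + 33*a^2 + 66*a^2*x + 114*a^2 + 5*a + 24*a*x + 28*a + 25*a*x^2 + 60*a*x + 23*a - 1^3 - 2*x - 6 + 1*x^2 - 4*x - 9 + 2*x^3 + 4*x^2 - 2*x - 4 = 27*a^3 + 147*a^2 + 56*a + 2*x^3 + x^2*(25*a + 5) + x*(66*a^2 + 84*a - 8) - 20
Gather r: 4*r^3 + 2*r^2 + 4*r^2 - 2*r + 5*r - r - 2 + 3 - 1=4*r^3 + 6*r^2 + 2*r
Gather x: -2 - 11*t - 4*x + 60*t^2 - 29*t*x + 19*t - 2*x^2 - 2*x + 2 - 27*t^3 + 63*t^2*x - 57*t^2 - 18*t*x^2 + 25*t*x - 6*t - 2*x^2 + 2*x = -27*t^3 + 3*t^2 + 2*t + x^2*(-18*t - 4) + x*(63*t^2 - 4*t - 4)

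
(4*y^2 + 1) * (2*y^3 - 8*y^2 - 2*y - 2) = 8*y^5 - 32*y^4 - 6*y^3 - 16*y^2 - 2*y - 2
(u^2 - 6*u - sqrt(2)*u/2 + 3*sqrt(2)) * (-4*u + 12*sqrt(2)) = -4*u^3 + 14*sqrt(2)*u^2 + 24*u^2 - 84*sqrt(2)*u - 12*u + 72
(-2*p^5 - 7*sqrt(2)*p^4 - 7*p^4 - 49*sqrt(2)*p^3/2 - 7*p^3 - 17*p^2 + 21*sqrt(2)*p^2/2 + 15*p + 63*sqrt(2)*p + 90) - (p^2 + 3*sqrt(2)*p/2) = -2*p^5 - 7*sqrt(2)*p^4 - 7*p^4 - 49*sqrt(2)*p^3/2 - 7*p^3 - 18*p^2 + 21*sqrt(2)*p^2/2 + 15*p + 123*sqrt(2)*p/2 + 90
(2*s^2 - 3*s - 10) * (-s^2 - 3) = -2*s^4 + 3*s^3 + 4*s^2 + 9*s + 30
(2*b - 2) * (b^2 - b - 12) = 2*b^3 - 4*b^2 - 22*b + 24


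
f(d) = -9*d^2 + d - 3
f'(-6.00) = 109.00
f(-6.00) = -333.00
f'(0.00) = 1.00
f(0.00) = -3.00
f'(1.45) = -25.10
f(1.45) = -20.47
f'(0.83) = -13.94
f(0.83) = -8.37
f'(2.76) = -48.68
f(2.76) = -68.80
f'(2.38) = -41.84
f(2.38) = -51.60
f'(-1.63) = 30.34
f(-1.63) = -28.54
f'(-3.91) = 71.38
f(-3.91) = -144.50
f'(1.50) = -26.00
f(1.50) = -21.75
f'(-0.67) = 13.06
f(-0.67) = -7.71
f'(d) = 1 - 18*d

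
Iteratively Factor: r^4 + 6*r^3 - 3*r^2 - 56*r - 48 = (r + 4)*(r^3 + 2*r^2 - 11*r - 12) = (r + 1)*(r + 4)*(r^2 + r - 12) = (r - 3)*(r + 1)*(r + 4)*(r + 4)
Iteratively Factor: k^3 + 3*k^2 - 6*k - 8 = (k + 1)*(k^2 + 2*k - 8) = (k - 2)*(k + 1)*(k + 4)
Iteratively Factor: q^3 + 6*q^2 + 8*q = (q)*(q^2 + 6*q + 8) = q*(q + 4)*(q + 2)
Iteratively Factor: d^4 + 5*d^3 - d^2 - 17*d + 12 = (d - 1)*(d^3 + 6*d^2 + 5*d - 12) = (d - 1)^2*(d^2 + 7*d + 12) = (d - 1)^2*(d + 3)*(d + 4)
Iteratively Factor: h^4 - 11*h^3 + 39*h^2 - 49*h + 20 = (h - 1)*(h^3 - 10*h^2 + 29*h - 20) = (h - 4)*(h - 1)*(h^2 - 6*h + 5) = (h - 5)*(h - 4)*(h - 1)*(h - 1)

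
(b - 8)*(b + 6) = b^2 - 2*b - 48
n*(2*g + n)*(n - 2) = 2*g*n^2 - 4*g*n + n^3 - 2*n^2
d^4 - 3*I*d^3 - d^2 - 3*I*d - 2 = (d - 2*I)*(d - I)^2*(d + I)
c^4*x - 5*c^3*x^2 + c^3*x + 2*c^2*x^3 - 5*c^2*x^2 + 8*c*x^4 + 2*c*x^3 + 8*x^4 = (c - 4*x)*(c - 2*x)*(c + x)*(c*x + x)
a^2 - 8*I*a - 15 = (a - 5*I)*(a - 3*I)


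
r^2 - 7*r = r*(r - 7)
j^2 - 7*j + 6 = (j - 6)*(j - 1)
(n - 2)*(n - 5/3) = n^2 - 11*n/3 + 10/3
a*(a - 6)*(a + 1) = a^3 - 5*a^2 - 6*a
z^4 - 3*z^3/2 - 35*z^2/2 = z^2*(z - 5)*(z + 7/2)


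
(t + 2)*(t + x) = t^2 + t*x + 2*t + 2*x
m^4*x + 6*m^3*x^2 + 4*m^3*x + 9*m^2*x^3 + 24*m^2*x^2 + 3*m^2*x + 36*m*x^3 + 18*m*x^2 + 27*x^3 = (m + 3)*(m + 3*x)^2*(m*x + x)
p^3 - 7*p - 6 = (p - 3)*(p + 1)*(p + 2)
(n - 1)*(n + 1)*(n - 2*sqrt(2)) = n^3 - 2*sqrt(2)*n^2 - n + 2*sqrt(2)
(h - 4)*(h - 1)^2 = h^3 - 6*h^2 + 9*h - 4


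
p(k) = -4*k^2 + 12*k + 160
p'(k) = 12 - 8*k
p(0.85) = 167.31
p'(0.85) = 5.20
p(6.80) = 56.64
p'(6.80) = -42.40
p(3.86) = 146.72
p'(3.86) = -18.88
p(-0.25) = 156.75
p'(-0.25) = 14.00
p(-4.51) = 24.52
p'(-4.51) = 48.08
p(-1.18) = 140.27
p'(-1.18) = 21.44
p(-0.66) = 150.34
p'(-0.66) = 17.28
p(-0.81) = 147.66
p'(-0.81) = 18.48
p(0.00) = 160.00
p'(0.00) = 12.00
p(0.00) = 160.00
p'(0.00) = 12.00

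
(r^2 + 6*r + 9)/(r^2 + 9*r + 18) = (r + 3)/(r + 6)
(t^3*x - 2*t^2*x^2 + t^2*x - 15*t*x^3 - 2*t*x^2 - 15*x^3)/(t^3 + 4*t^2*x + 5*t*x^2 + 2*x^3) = x*(t^3 - 2*t^2*x + t^2 - 15*t*x^2 - 2*t*x - 15*x^2)/(t^3 + 4*t^2*x + 5*t*x^2 + 2*x^3)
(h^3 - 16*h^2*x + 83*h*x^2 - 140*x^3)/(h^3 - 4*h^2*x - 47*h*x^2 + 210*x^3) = (-h^2 + 11*h*x - 28*x^2)/(-h^2 - h*x + 42*x^2)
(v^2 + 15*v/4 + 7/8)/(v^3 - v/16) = 2*(2*v + 7)/(v*(4*v - 1))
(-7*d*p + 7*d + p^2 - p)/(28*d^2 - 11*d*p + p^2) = (p - 1)/(-4*d + p)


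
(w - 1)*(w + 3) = w^2 + 2*w - 3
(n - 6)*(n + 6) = n^2 - 36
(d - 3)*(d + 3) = d^2 - 9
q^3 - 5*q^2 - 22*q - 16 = (q - 8)*(q + 1)*(q + 2)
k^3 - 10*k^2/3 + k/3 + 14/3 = (k - 7/3)*(k - 2)*(k + 1)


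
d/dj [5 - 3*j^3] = -9*j^2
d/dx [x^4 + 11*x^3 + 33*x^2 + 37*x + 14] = 4*x^3 + 33*x^2 + 66*x + 37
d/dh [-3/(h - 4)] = 3/(h - 4)^2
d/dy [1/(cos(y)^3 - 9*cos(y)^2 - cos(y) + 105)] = (3*cos(y)^2 - 18*cos(y) - 1)*sin(y)/(sin(y)^2*cos(y) - 9*sin(y)^2 - 96)^2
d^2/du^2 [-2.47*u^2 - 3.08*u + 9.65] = -4.94000000000000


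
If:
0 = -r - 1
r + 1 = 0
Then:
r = -1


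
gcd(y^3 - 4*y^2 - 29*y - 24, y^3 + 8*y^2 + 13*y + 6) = y + 1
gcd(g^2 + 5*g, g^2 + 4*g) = g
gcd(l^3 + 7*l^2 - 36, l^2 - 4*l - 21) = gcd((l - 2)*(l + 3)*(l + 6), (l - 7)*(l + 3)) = l + 3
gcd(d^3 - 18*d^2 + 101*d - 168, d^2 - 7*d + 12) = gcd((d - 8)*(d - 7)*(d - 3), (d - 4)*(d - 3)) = d - 3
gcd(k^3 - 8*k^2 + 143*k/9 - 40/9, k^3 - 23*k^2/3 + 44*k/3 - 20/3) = k - 5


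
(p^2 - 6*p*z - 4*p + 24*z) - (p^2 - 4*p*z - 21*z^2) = -2*p*z - 4*p + 21*z^2 + 24*z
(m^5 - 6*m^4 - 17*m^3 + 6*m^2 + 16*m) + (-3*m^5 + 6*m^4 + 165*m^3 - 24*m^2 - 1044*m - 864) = -2*m^5 + 148*m^3 - 18*m^2 - 1028*m - 864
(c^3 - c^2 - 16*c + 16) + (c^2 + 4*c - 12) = c^3 - 12*c + 4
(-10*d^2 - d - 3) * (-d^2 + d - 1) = 10*d^4 - 9*d^3 + 12*d^2 - 2*d + 3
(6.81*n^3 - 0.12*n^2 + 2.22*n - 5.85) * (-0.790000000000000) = -5.3799*n^3 + 0.0948*n^2 - 1.7538*n + 4.6215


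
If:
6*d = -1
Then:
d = -1/6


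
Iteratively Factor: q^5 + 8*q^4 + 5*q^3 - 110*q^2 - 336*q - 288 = (q + 2)*(q^4 + 6*q^3 - 7*q^2 - 96*q - 144) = (q + 2)*(q + 3)*(q^3 + 3*q^2 - 16*q - 48) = (q + 2)*(q + 3)*(q + 4)*(q^2 - q - 12) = (q + 2)*(q + 3)^2*(q + 4)*(q - 4)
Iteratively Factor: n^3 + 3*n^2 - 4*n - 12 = (n - 2)*(n^2 + 5*n + 6) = (n - 2)*(n + 2)*(n + 3)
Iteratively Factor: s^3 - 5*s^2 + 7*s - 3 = (s - 1)*(s^2 - 4*s + 3) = (s - 3)*(s - 1)*(s - 1)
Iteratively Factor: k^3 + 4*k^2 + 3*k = (k + 3)*(k^2 + k) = k*(k + 3)*(k + 1)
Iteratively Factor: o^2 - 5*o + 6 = (o - 2)*(o - 3)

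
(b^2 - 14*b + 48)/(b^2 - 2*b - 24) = (b - 8)/(b + 4)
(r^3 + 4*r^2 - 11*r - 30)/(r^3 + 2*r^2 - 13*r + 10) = (r^2 - r - 6)/(r^2 - 3*r + 2)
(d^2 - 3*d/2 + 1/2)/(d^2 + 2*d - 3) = (d - 1/2)/(d + 3)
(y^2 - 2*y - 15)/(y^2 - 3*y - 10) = (y + 3)/(y + 2)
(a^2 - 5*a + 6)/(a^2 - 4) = (a - 3)/(a + 2)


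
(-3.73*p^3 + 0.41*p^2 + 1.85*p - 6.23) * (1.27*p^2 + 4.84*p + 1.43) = -4.7371*p^5 - 17.5325*p^4 - 1.0*p^3 + 1.6282*p^2 - 27.5077*p - 8.9089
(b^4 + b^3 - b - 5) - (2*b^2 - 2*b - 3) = b^4 + b^3 - 2*b^2 + b - 2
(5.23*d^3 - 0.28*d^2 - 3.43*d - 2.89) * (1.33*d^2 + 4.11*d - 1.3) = 6.9559*d^5 + 21.1229*d^4 - 12.5117*d^3 - 17.577*d^2 - 7.4189*d + 3.757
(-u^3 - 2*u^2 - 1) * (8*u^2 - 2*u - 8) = -8*u^5 - 14*u^4 + 12*u^3 + 8*u^2 + 2*u + 8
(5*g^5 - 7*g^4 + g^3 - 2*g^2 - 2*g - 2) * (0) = 0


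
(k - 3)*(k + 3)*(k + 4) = k^3 + 4*k^2 - 9*k - 36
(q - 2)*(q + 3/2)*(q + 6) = q^3 + 11*q^2/2 - 6*q - 18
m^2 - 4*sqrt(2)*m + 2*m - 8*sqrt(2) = (m + 2)*(m - 4*sqrt(2))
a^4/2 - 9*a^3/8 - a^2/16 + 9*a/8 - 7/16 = (a/2 + 1/2)*(a - 7/4)*(a - 1)*(a - 1/2)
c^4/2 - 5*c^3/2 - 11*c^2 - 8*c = c*(c/2 + 1)*(c - 8)*(c + 1)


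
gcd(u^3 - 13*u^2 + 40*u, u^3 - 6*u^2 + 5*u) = u^2 - 5*u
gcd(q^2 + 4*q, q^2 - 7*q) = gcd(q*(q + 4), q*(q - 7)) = q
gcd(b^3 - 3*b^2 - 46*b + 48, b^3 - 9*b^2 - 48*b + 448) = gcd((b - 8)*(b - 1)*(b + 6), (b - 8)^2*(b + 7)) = b - 8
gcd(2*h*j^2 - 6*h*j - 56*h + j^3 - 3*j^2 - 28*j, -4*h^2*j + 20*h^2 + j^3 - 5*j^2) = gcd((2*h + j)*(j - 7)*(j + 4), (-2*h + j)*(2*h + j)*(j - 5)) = 2*h + j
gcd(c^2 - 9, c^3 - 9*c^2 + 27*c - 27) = c - 3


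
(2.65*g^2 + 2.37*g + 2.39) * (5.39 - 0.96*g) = -2.544*g^3 + 12.0083*g^2 + 10.4799*g + 12.8821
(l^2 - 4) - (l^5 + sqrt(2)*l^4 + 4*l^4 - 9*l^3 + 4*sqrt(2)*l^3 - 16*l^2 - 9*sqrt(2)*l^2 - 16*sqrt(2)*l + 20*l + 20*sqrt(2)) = -l^5 - 4*l^4 - sqrt(2)*l^4 - 4*sqrt(2)*l^3 + 9*l^3 + 9*sqrt(2)*l^2 + 17*l^2 - 20*l + 16*sqrt(2)*l - 20*sqrt(2) - 4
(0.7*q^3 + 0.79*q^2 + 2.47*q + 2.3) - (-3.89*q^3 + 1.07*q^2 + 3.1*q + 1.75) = 4.59*q^3 - 0.28*q^2 - 0.63*q + 0.55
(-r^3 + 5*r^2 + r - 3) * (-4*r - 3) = 4*r^4 - 17*r^3 - 19*r^2 + 9*r + 9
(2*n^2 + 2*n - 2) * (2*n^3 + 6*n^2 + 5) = 4*n^5 + 16*n^4 + 8*n^3 - 2*n^2 + 10*n - 10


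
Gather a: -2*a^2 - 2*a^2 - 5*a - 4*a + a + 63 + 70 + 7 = -4*a^2 - 8*a + 140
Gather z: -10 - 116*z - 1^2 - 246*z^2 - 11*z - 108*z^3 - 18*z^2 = -108*z^3 - 264*z^2 - 127*z - 11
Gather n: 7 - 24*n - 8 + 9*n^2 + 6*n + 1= 9*n^2 - 18*n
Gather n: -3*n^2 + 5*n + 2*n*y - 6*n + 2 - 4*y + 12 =-3*n^2 + n*(2*y - 1) - 4*y + 14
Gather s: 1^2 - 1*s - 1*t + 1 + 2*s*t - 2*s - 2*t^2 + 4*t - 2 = s*(2*t - 3) - 2*t^2 + 3*t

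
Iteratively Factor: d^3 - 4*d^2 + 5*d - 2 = (d - 2)*(d^2 - 2*d + 1) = (d - 2)*(d - 1)*(d - 1)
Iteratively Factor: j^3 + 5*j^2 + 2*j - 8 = (j + 2)*(j^2 + 3*j - 4) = (j - 1)*(j + 2)*(j + 4)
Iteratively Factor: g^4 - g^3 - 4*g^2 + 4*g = (g - 1)*(g^3 - 4*g) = (g - 2)*(g - 1)*(g^2 + 2*g) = (g - 2)*(g - 1)*(g + 2)*(g)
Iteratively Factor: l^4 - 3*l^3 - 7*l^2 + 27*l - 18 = (l - 1)*(l^3 - 2*l^2 - 9*l + 18) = (l - 2)*(l - 1)*(l^2 - 9) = (l - 3)*(l - 2)*(l - 1)*(l + 3)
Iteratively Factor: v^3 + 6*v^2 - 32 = (v - 2)*(v^2 + 8*v + 16) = (v - 2)*(v + 4)*(v + 4)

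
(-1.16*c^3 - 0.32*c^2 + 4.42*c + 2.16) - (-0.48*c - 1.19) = -1.16*c^3 - 0.32*c^2 + 4.9*c + 3.35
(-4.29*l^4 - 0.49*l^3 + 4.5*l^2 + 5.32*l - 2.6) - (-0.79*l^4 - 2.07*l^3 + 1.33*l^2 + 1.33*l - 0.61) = -3.5*l^4 + 1.58*l^3 + 3.17*l^2 + 3.99*l - 1.99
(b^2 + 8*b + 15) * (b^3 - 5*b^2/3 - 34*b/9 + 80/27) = b^5 + 19*b^4/3 - 19*b^3/9 - 1411*b^2/27 - 890*b/27 + 400/9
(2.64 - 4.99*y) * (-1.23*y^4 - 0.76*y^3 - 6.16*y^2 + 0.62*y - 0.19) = 6.1377*y^5 + 0.5452*y^4 + 28.732*y^3 - 19.3562*y^2 + 2.5849*y - 0.5016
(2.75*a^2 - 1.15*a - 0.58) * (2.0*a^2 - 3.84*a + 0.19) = 5.5*a^4 - 12.86*a^3 + 3.7785*a^2 + 2.0087*a - 0.1102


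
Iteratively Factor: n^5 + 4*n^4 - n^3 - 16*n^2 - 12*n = (n + 1)*(n^4 + 3*n^3 - 4*n^2 - 12*n) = (n + 1)*(n + 3)*(n^3 - 4*n) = n*(n + 1)*(n + 3)*(n^2 - 4) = n*(n - 2)*(n + 1)*(n + 3)*(n + 2)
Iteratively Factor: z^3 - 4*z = (z + 2)*(z^2 - 2*z) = (z - 2)*(z + 2)*(z)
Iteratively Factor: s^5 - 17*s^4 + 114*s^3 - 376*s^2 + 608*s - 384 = (s - 2)*(s^4 - 15*s^3 + 84*s^2 - 208*s + 192) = (s - 4)*(s - 2)*(s^3 - 11*s^2 + 40*s - 48) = (s - 4)^2*(s - 2)*(s^2 - 7*s + 12) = (s - 4)^3*(s - 2)*(s - 3)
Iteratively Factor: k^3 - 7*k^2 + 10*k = (k)*(k^2 - 7*k + 10) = k*(k - 2)*(k - 5)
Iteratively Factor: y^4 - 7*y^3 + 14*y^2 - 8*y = (y - 2)*(y^3 - 5*y^2 + 4*y) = y*(y - 2)*(y^2 - 5*y + 4) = y*(y - 4)*(y - 2)*(y - 1)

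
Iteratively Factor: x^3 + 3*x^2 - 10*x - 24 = (x + 4)*(x^2 - x - 6) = (x + 2)*(x + 4)*(x - 3)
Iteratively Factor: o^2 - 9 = (o - 3)*(o + 3)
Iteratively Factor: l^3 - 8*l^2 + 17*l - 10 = (l - 5)*(l^2 - 3*l + 2) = (l - 5)*(l - 1)*(l - 2)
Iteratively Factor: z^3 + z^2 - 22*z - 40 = (z + 2)*(z^2 - z - 20) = (z - 5)*(z + 2)*(z + 4)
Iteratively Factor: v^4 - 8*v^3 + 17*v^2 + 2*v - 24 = (v - 2)*(v^3 - 6*v^2 + 5*v + 12) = (v - 4)*(v - 2)*(v^2 - 2*v - 3) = (v - 4)*(v - 2)*(v + 1)*(v - 3)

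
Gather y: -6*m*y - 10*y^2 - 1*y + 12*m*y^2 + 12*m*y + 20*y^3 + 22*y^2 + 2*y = 20*y^3 + y^2*(12*m + 12) + y*(6*m + 1)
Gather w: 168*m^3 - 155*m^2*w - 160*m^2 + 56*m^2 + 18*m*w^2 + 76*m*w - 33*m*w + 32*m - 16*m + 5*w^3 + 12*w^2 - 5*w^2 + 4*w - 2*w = 168*m^3 - 104*m^2 + 16*m + 5*w^3 + w^2*(18*m + 7) + w*(-155*m^2 + 43*m + 2)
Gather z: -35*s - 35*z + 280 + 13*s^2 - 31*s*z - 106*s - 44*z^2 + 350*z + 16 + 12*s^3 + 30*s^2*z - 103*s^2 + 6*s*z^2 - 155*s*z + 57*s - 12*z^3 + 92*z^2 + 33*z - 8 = 12*s^3 - 90*s^2 - 84*s - 12*z^3 + z^2*(6*s + 48) + z*(30*s^2 - 186*s + 348) + 288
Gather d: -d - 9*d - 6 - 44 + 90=40 - 10*d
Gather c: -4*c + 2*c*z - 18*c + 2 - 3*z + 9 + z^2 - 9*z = c*(2*z - 22) + z^2 - 12*z + 11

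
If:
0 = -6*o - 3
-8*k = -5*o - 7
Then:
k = 9/16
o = -1/2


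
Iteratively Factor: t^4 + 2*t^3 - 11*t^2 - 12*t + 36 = (t - 2)*(t^3 + 4*t^2 - 3*t - 18) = (t - 2)^2*(t^2 + 6*t + 9) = (t - 2)^2*(t + 3)*(t + 3)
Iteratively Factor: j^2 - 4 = (j - 2)*(j + 2)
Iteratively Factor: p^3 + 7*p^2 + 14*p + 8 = (p + 1)*(p^2 + 6*p + 8) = (p + 1)*(p + 2)*(p + 4)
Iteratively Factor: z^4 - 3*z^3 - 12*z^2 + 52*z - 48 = (z - 2)*(z^3 - z^2 - 14*z + 24) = (z - 2)^2*(z^2 + z - 12) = (z - 3)*(z - 2)^2*(z + 4)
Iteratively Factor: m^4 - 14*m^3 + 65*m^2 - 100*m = (m - 5)*(m^3 - 9*m^2 + 20*m) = (m - 5)*(m - 4)*(m^2 - 5*m) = m*(m - 5)*(m - 4)*(m - 5)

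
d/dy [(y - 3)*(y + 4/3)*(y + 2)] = 3*y^2 + 2*y/3 - 22/3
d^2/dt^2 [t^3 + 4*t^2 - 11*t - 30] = 6*t + 8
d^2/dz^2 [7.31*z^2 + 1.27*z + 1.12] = 14.6200000000000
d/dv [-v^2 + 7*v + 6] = 7 - 2*v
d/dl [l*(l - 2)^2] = (l - 2)*(3*l - 2)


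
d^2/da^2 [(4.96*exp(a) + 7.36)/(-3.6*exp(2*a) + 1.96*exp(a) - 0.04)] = (-64.2815999999999*exp(4*a) - 416.54016*exp(3*a) + 160.08192*exp(2*a) - 24.42368*exp(a) - 0.58496)*exp(a)/(46.656*exp(6*a) - 76.2048*exp(5*a) + 43.04448*exp(4*a) - 9.222976*exp(3*a) + 0.478272*exp(2*a) - 0.009408*exp(a) + 6.4e-5)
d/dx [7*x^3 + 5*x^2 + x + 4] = 21*x^2 + 10*x + 1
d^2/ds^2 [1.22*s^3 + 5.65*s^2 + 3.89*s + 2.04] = 7.32*s + 11.3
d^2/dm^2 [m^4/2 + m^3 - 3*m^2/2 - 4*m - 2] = 6*m^2 + 6*m - 3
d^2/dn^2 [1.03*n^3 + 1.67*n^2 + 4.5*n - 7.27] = 6.18*n + 3.34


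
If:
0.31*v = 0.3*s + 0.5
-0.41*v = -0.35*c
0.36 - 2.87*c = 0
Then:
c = 0.13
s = -1.56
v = 0.11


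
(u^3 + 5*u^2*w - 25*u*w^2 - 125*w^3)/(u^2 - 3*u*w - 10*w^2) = (u^2 + 10*u*w + 25*w^2)/(u + 2*w)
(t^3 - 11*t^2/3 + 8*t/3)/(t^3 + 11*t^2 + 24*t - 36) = t*(3*t - 8)/(3*(t^2 + 12*t + 36))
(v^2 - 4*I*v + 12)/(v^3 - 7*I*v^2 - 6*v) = (v + 2*I)/(v*(v - I))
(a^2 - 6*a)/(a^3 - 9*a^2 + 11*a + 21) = a*(a - 6)/(a^3 - 9*a^2 + 11*a + 21)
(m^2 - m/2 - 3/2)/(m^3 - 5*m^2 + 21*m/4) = 2*(m + 1)/(m*(2*m - 7))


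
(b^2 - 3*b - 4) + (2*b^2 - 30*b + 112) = 3*b^2 - 33*b + 108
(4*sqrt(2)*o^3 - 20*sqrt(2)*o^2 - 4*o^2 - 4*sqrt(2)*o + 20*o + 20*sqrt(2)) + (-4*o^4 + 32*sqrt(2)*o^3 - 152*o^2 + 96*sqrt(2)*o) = -4*o^4 + 36*sqrt(2)*o^3 - 156*o^2 - 20*sqrt(2)*o^2 + 20*o + 92*sqrt(2)*o + 20*sqrt(2)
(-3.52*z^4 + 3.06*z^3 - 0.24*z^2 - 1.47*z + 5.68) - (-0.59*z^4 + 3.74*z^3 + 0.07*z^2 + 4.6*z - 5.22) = -2.93*z^4 - 0.68*z^3 - 0.31*z^2 - 6.07*z + 10.9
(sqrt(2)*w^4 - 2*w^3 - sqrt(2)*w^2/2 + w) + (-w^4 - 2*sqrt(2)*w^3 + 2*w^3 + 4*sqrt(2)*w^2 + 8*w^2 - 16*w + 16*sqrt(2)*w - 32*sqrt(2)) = -w^4 + sqrt(2)*w^4 - 2*sqrt(2)*w^3 + 7*sqrt(2)*w^2/2 + 8*w^2 - 15*w + 16*sqrt(2)*w - 32*sqrt(2)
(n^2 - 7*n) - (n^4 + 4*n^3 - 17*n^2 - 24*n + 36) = -n^4 - 4*n^3 + 18*n^2 + 17*n - 36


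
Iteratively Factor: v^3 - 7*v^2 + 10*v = (v)*(v^2 - 7*v + 10) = v*(v - 2)*(v - 5)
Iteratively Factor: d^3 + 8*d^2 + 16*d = (d + 4)*(d^2 + 4*d) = (d + 4)^2*(d)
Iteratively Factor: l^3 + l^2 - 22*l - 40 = (l - 5)*(l^2 + 6*l + 8) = (l - 5)*(l + 2)*(l + 4)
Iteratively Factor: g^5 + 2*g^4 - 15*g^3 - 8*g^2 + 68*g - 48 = (g + 4)*(g^4 - 2*g^3 - 7*g^2 + 20*g - 12) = (g - 1)*(g + 4)*(g^3 - g^2 - 8*g + 12) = (g - 2)*(g - 1)*(g + 4)*(g^2 + g - 6) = (g - 2)*(g - 1)*(g + 3)*(g + 4)*(g - 2)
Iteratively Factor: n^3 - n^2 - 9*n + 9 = (n + 3)*(n^2 - 4*n + 3) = (n - 3)*(n + 3)*(n - 1)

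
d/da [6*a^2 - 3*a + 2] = 12*a - 3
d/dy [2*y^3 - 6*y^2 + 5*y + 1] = 6*y^2 - 12*y + 5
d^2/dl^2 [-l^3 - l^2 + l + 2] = -6*l - 2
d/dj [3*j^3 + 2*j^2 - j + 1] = 9*j^2 + 4*j - 1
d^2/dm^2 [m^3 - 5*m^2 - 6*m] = 6*m - 10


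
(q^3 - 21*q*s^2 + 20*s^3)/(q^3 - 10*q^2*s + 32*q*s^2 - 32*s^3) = (q^2 + 4*q*s - 5*s^2)/(q^2 - 6*q*s + 8*s^2)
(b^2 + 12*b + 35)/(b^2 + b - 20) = (b + 7)/(b - 4)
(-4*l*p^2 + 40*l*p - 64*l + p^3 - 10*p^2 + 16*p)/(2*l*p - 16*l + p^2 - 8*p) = (-4*l*p + 8*l + p^2 - 2*p)/(2*l + p)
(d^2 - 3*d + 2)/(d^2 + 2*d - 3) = (d - 2)/(d + 3)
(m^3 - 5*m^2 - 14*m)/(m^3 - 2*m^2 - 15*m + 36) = m*(m^2 - 5*m - 14)/(m^3 - 2*m^2 - 15*m + 36)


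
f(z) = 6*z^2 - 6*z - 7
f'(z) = 12*z - 6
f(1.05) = -6.68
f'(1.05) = 6.60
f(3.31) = 38.88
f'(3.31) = 33.72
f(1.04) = -6.75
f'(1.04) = 6.48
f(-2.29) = 38.20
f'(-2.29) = -33.48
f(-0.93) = 3.77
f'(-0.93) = -17.16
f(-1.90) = 26.06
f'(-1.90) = -28.80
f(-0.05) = -6.68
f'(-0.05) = -6.60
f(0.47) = -8.49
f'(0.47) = -0.36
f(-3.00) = 65.00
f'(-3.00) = -42.00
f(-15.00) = 1433.00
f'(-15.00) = -186.00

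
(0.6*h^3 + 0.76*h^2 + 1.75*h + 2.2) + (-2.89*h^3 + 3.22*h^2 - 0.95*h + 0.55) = -2.29*h^3 + 3.98*h^2 + 0.8*h + 2.75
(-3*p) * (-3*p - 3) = 9*p^2 + 9*p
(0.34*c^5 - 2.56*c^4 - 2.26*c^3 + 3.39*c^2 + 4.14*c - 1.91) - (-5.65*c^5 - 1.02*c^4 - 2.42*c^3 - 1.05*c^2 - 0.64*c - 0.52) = 5.99*c^5 - 1.54*c^4 + 0.16*c^3 + 4.44*c^2 + 4.78*c - 1.39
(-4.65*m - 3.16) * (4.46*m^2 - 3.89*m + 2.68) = -20.739*m^3 + 3.9949*m^2 - 0.169600000000001*m - 8.4688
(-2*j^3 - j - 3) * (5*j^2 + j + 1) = -10*j^5 - 2*j^4 - 7*j^3 - 16*j^2 - 4*j - 3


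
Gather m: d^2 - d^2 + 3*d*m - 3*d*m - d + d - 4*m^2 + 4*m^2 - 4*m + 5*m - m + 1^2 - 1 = 0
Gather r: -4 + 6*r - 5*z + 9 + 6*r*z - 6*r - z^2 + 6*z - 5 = 6*r*z - z^2 + z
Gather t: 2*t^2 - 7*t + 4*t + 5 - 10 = 2*t^2 - 3*t - 5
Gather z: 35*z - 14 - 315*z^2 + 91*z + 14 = -315*z^2 + 126*z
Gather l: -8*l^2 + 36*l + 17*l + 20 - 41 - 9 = -8*l^2 + 53*l - 30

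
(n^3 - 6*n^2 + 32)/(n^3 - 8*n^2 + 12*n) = (n^3 - 6*n^2 + 32)/(n*(n^2 - 8*n + 12))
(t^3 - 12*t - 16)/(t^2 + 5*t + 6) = (t^2 - 2*t - 8)/(t + 3)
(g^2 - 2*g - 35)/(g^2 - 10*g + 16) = (g^2 - 2*g - 35)/(g^2 - 10*g + 16)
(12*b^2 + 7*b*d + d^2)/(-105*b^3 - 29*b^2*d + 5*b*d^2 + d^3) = (-4*b - d)/(35*b^2 - 2*b*d - d^2)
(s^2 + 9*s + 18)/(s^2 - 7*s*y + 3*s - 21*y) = (-s - 6)/(-s + 7*y)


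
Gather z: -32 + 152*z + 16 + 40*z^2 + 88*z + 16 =40*z^2 + 240*z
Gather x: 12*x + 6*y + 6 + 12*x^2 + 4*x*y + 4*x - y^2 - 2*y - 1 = 12*x^2 + x*(4*y + 16) - y^2 + 4*y + 5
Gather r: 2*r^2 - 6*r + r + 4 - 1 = 2*r^2 - 5*r + 3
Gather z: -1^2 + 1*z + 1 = z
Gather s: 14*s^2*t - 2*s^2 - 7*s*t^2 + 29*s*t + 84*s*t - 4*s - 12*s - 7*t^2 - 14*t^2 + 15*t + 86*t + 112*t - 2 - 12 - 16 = s^2*(14*t - 2) + s*(-7*t^2 + 113*t - 16) - 21*t^2 + 213*t - 30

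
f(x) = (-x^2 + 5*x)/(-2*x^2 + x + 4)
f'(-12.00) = 0.02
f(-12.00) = 0.69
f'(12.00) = 0.02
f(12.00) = 0.31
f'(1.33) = 7.87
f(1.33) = 2.72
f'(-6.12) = 0.07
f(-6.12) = 0.88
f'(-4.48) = 0.14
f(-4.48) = 1.05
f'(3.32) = 0.43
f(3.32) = -0.38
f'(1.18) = 4.03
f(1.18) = 1.88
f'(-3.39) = 0.30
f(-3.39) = 1.27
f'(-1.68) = 5.32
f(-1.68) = 3.38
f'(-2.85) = 0.51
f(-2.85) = 1.48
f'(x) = (5 - 2*x)/(-2*x^2 + x + 4) + (4*x - 1)*(-x^2 + 5*x)/(-2*x^2 + x + 4)^2 = (9*x^2 - 8*x + 20)/(4*x^4 - 4*x^3 - 15*x^2 + 8*x + 16)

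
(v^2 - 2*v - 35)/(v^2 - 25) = (v - 7)/(v - 5)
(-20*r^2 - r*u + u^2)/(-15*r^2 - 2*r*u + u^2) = (4*r + u)/(3*r + u)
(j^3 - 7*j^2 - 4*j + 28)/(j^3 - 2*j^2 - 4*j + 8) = (j - 7)/(j - 2)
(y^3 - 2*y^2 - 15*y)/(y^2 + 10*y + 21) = y*(y - 5)/(y + 7)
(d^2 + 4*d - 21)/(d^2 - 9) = (d + 7)/(d + 3)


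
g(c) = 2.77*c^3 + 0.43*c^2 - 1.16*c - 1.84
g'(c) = 8.31*c^2 + 0.86*c - 1.16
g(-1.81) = -14.76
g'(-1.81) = 24.51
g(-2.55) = -42.02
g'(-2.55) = 50.68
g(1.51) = 6.93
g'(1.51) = 19.09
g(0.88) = -0.64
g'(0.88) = 6.03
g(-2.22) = -27.45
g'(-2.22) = 37.89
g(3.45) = 113.02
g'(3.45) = 100.72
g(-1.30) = -5.69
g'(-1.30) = 11.77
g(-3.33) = -95.49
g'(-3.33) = 88.12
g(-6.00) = -577.72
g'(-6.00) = 292.84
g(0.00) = -1.84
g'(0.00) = -1.16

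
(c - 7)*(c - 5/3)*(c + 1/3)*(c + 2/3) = c^4 - 23*c^3/3 + 29*c^2/9 + 263*c/27 + 70/27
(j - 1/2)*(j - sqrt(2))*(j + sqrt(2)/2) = j^3 - sqrt(2)*j^2/2 - j^2/2 - j + sqrt(2)*j/4 + 1/2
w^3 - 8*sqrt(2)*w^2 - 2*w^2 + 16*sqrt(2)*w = w*(w - 2)*(w - 8*sqrt(2))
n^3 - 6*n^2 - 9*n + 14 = (n - 7)*(n - 1)*(n + 2)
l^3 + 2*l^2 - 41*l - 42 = (l - 6)*(l + 1)*(l + 7)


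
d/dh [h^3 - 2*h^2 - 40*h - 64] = 3*h^2 - 4*h - 40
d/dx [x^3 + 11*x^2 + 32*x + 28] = 3*x^2 + 22*x + 32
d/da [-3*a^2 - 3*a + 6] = -6*a - 3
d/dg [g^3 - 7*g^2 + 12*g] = 3*g^2 - 14*g + 12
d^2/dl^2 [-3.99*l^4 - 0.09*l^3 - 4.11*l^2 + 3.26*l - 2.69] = -47.88*l^2 - 0.54*l - 8.22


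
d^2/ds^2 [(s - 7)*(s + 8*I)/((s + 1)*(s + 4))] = (s^3*(-24 + 16*I) + s^2*(-24 - 336*I) + s*(168 - 1872*I) + 312 - 2672*I)/(s^6 + 15*s^5 + 87*s^4 + 245*s^3 + 348*s^2 + 240*s + 64)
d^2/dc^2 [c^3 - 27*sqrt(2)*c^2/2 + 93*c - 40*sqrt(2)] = 6*c - 27*sqrt(2)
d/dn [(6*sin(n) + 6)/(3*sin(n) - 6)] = -6*cos(n)/(sin(n) - 2)^2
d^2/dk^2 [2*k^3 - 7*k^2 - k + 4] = 12*k - 14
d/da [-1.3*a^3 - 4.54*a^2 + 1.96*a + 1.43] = -3.9*a^2 - 9.08*a + 1.96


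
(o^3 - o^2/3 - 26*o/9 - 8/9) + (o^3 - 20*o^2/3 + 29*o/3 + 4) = 2*o^3 - 7*o^2 + 61*o/9 + 28/9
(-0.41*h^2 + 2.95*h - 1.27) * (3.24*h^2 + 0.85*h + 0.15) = -1.3284*h^4 + 9.2095*h^3 - 1.6688*h^2 - 0.637*h - 0.1905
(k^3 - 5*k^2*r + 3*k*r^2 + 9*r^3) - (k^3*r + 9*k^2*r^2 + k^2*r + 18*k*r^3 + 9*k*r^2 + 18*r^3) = -k^3*r + k^3 - 9*k^2*r^2 - 6*k^2*r - 18*k*r^3 - 6*k*r^2 - 9*r^3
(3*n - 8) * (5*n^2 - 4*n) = 15*n^3 - 52*n^2 + 32*n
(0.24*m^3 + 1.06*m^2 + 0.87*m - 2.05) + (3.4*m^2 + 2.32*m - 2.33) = 0.24*m^3 + 4.46*m^2 + 3.19*m - 4.38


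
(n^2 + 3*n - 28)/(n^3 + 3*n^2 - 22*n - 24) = (n + 7)/(n^2 + 7*n + 6)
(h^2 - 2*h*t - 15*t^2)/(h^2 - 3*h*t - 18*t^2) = (-h + 5*t)/(-h + 6*t)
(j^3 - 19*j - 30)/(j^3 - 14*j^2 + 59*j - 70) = (j^2 + 5*j + 6)/(j^2 - 9*j + 14)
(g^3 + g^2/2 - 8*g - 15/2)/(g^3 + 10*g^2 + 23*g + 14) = (2*g^2 - g - 15)/(2*(g^2 + 9*g + 14))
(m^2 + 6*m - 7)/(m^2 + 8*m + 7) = (m - 1)/(m + 1)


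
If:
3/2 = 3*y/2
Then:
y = 1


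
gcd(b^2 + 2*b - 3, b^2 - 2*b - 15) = b + 3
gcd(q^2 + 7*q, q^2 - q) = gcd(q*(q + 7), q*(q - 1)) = q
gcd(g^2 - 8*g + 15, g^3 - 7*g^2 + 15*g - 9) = g - 3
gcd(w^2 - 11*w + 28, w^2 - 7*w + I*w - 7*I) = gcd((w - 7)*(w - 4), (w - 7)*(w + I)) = w - 7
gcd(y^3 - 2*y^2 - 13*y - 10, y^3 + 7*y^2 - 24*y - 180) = y - 5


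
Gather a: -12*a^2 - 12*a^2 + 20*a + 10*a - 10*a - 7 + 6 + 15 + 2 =-24*a^2 + 20*a + 16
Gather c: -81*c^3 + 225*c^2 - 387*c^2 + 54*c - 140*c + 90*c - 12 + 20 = -81*c^3 - 162*c^2 + 4*c + 8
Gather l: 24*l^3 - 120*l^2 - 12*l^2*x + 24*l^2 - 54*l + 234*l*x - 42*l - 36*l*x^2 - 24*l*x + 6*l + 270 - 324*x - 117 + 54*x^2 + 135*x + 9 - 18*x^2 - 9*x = 24*l^3 + l^2*(-12*x - 96) + l*(-36*x^2 + 210*x - 90) + 36*x^2 - 198*x + 162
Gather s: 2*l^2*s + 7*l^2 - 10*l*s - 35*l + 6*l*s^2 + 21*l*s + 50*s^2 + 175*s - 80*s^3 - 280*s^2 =7*l^2 - 35*l - 80*s^3 + s^2*(6*l - 230) + s*(2*l^2 + 11*l + 175)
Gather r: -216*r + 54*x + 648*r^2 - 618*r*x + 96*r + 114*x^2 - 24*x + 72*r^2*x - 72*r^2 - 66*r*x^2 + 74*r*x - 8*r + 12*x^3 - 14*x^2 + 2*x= r^2*(72*x + 576) + r*(-66*x^2 - 544*x - 128) + 12*x^3 + 100*x^2 + 32*x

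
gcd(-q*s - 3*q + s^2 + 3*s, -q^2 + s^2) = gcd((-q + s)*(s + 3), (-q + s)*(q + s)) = q - s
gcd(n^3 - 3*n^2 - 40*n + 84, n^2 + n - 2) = 1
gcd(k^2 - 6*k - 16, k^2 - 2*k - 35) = 1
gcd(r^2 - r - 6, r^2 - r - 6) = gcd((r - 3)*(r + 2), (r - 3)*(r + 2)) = r^2 - r - 6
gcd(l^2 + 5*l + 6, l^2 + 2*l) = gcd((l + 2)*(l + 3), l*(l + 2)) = l + 2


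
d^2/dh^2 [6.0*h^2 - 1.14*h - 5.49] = 12.0000000000000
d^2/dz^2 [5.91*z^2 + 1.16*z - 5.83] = 11.8200000000000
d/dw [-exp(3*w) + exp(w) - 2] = -3*exp(3*w) + exp(w)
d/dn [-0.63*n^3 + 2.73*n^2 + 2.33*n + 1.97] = -1.89*n^2 + 5.46*n + 2.33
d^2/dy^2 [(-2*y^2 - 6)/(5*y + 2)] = -316/(125*y^3 + 150*y^2 + 60*y + 8)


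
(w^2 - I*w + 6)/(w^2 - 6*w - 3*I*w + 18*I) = (w + 2*I)/(w - 6)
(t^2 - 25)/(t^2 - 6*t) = (t^2 - 25)/(t*(t - 6))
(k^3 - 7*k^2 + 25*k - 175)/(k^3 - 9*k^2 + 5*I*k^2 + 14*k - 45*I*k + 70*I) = (k - 5*I)/(k - 2)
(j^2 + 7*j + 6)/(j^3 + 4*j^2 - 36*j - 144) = (j + 1)/(j^2 - 2*j - 24)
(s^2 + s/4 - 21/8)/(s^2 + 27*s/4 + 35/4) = (s - 3/2)/(s + 5)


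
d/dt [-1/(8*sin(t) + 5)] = 8*cos(t)/(8*sin(t) + 5)^2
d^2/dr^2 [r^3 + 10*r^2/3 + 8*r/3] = 6*r + 20/3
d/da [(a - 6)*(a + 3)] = 2*a - 3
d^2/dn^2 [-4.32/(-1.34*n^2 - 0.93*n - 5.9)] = (-15.513984*n^2 - 10.767168*n + 4.32*(2.68*n + 0.93)*(5.36*n + 1.86) - 68.30784)/(1.34*n^2 + 0.93*n + 5.9)^3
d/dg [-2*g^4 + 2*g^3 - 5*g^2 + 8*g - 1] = -8*g^3 + 6*g^2 - 10*g + 8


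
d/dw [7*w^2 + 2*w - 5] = 14*w + 2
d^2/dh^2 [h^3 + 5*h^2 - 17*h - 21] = 6*h + 10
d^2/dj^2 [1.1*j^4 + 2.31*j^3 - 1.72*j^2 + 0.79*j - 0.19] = 13.2*j^2 + 13.86*j - 3.44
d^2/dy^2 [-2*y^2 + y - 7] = -4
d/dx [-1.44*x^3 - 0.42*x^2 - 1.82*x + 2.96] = -4.32*x^2 - 0.84*x - 1.82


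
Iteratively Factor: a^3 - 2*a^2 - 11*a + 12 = (a - 4)*(a^2 + 2*a - 3) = (a - 4)*(a + 3)*(a - 1)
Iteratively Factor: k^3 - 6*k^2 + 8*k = (k)*(k^2 - 6*k + 8) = k*(k - 4)*(k - 2)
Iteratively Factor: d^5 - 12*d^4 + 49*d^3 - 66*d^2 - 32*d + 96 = (d - 3)*(d^4 - 9*d^3 + 22*d^2 - 32) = (d - 4)*(d - 3)*(d^3 - 5*d^2 + 2*d + 8) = (d - 4)*(d - 3)*(d - 2)*(d^2 - 3*d - 4) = (d - 4)*(d - 3)*(d - 2)*(d + 1)*(d - 4)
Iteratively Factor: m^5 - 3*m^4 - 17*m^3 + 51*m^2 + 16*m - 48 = (m - 4)*(m^4 + m^3 - 13*m^2 - m + 12) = (m - 4)*(m - 1)*(m^3 + 2*m^2 - 11*m - 12) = (m - 4)*(m - 1)*(m + 4)*(m^2 - 2*m - 3) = (m - 4)*(m - 3)*(m - 1)*(m + 4)*(m + 1)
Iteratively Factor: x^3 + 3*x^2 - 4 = (x + 2)*(x^2 + x - 2) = (x + 2)^2*(x - 1)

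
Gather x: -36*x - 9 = -36*x - 9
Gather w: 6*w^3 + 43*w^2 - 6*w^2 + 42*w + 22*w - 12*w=6*w^3 + 37*w^2 + 52*w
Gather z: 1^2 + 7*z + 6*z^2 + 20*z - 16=6*z^2 + 27*z - 15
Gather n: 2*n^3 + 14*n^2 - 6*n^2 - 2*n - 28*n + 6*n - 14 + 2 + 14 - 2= 2*n^3 + 8*n^2 - 24*n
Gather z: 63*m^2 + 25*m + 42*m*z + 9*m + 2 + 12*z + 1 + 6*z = 63*m^2 + 34*m + z*(42*m + 18) + 3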